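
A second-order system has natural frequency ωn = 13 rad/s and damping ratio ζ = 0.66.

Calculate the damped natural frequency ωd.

ωd = ωn√(1 - ζ²) = 13√(1 - 0.66²) = 9.77 rad/s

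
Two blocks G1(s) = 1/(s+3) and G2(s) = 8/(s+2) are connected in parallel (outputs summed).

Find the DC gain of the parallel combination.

Parallel: G_eq = G1 + G2. DC gain = G1(0) + G2(0) = 1/3 + 8/2 = 0.3333 + 4 = 4.3333.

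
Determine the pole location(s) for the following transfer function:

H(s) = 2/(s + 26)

Pole is where denominator = 0: s + 26 = 0, so s = -26.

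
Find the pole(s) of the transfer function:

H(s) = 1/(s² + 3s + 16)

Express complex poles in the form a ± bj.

Discriminant = 3² - 4×1×16 = 9 - 64 = -55 < 0, so the poles are a complex conjugate pair s = (-3 ± j√55)/(2×1). Real part = -3/(2×1) = -3/2 = -1.5; imaginary part = ±√55/(2×1) ≈ 3.7081. Poles: s = -1.5 ± 3.7081j.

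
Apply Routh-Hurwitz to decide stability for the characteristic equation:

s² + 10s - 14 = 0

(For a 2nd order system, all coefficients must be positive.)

Coefficients: 1, 10, -14. c=-14 not positive, so system is unstable.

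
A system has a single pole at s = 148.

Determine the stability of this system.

Pole at s = 148 is in the right half-plane. Unstable.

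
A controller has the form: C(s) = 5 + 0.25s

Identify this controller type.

This is a Proportional-Derivative (PD) controller.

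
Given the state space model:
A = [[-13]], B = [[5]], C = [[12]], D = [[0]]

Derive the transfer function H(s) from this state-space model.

(sI - A)⁻¹ = 1/(s + 13). H(s) = 12 × 5/(s + 13) + 0 = 60/(s + 13).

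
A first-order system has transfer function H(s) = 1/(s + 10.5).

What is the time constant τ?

For H(s) = 1/(s + 1/τ), the pole is at -1/τ = -10.5, so τ = 1/10.5 = 0.0952 s.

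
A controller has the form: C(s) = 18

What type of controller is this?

This is a Proportional (P) controller.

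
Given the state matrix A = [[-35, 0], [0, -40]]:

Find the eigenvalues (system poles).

For diagonal matrix, eigenvalues are diagonal entries: λ₁ = -35, λ₂ = -40.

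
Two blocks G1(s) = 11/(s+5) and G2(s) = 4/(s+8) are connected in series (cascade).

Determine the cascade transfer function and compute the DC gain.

Series: multiply transfer functions. G_eq = 11/(s+5) × 4/(s+8) = 44/((s+5)(s+8)). DC gain = 44/(5×8) = 1.1.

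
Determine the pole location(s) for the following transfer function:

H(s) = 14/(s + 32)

Pole is where denominator = 0: s + 32 = 0, so s = -32.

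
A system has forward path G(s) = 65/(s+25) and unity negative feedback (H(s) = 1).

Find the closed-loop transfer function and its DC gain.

T(s) = G/(1+GH) = [65/(s+25)] / [1 + 65/(s+25)] = 65/(s+25+65) = 65/(s+90). DC gain = 65/90 = 0.7222.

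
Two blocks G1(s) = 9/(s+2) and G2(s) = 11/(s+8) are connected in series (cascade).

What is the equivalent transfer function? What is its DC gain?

Series: multiply transfer functions. G_eq = 9/(s+2) × 11/(s+8) = 99/((s+2)(s+8)). DC gain = 99/(2×8) = 6.1875.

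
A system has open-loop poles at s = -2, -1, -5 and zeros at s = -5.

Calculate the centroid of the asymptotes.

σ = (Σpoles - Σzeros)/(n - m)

σ = (Σpoles - Σzeros)/(n - m) = (-8 - (-5))/(3 - 1) = -3/2 = -1.5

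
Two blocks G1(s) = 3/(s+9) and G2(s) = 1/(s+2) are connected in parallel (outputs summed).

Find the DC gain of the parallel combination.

Parallel: G_eq = G1 + G2. DC gain = G1(0) + G2(0) = 3/9 + 1/2 = 0.3333 + 0.5 = 0.8333.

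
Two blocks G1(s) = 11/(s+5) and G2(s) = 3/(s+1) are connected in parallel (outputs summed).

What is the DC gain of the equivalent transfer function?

Parallel: G_eq = G1 + G2. DC gain = G1(0) + G2(0) = 11/5 + 3/1 = 2.2 + 3 = 5.2.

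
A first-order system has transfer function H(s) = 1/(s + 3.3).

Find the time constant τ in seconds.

For H(s) = 1/(s + 1/τ), the pole is at -1/τ = -3.3, so τ = 1/3.3 = 0.3030 s.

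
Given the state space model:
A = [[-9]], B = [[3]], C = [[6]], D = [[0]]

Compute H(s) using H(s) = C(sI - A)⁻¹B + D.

(sI - A)⁻¹ = 1/(s + 9). H(s) = 6 × 3/(s + 9) + 0 = 18/(s + 9).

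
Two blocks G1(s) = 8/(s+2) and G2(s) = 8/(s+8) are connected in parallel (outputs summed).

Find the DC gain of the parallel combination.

Parallel: G_eq = G1 + G2. DC gain = G1(0) + G2(0) = 8/2 + 8/8 = 4 + 1 = 5.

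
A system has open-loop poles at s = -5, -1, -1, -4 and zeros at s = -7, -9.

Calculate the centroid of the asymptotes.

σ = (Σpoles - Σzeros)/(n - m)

σ = (Σpoles - Σzeros)/(n - m) = (-11 - (-16))/(4 - 2) = 5/2 = 2.5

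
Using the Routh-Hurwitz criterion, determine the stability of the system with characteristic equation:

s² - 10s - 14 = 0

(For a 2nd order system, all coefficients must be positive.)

Coefficients: 1, -10, -14. b=-10, c=-14 not positive, so system is unstable.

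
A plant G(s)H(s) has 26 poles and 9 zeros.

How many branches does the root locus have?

Root locus has n branches where n = number of poles = 26.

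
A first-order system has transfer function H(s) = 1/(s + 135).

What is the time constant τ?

For H(s) = 1/(s + 1/τ), the pole is at -1/τ = -135, so τ = 1/135 = 0.0074 s.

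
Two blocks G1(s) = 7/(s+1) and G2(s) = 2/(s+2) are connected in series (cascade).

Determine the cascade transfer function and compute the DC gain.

Series: multiply transfer functions. G_eq = 7/(s+1) × 2/(s+2) = 14/((s+1)(s+2)). DC gain = 14/(1×2) = 7.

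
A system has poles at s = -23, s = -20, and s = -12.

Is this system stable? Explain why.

All poles are in the left half-plane. System is stable.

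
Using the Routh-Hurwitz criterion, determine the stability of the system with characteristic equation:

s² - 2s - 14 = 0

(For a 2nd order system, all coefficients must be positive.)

Coefficients: 1, -2, -14. b=-2, c=-14 not positive, so system is unstable.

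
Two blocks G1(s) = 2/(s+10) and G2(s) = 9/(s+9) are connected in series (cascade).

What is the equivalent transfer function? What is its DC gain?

Series: multiply transfer functions. G_eq = 2/(s+10) × 9/(s+9) = 18/((s+10)(s+9)). DC gain = 18/(10×9) = 0.2.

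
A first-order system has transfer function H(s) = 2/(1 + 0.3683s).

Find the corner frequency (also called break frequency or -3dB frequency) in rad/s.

Corner frequency = 1/τ = 1/0.3683 = 2.715 rad/s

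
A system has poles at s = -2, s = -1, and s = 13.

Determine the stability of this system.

Pole(s) at s = 13 are not in the left half-plane. System is unstable.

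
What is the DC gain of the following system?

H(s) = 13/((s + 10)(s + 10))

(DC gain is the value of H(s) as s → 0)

DC gain = H(0) = 13/(10 × 10) = 13/100 = 0.13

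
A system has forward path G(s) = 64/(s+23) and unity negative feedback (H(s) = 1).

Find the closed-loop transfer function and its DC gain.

T(s) = G/(1+GH) = [64/(s+23)] / [1 + 64/(s+23)] = 64/(s+23+64) = 64/(s+87). DC gain = 64/87 = 0.7356.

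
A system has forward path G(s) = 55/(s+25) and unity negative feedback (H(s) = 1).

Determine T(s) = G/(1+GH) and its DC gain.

T(s) = G/(1+GH) = [55/(s+25)] / [1 + 55/(s+25)] = 55/(s+25+55) = 55/(s+80). DC gain = 55/80 = 0.6875.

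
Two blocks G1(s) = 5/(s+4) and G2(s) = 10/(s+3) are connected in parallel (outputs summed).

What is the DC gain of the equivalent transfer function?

Parallel: G_eq = G1 + G2. DC gain = G1(0) + G2(0) = 5/4 + 10/3 = 1.25 + 3.3333 = 4.5833.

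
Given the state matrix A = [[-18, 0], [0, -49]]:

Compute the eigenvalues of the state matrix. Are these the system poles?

For diagonal matrix, eigenvalues are diagonal entries: λ₁ = -18, λ₂ = -49. Eigenvalues of A = system poles.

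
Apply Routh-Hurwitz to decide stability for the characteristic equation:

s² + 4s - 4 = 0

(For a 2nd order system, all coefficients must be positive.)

Coefficients: 1, 4, -4. c=-4 not positive, so system is unstable.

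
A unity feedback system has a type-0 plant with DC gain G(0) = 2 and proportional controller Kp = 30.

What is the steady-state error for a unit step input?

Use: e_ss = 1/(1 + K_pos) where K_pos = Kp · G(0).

K_pos = Kp · G(0) = 30 × 2 = 60. e_ss = 1/(1 + 60) = 0.0164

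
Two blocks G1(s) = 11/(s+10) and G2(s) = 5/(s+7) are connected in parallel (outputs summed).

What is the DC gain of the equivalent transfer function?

Parallel: G_eq = G1 + G2. DC gain = G1(0) + G2(0) = 11/10 + 5/7 = 1.1 + 0.7143 = 1.8143.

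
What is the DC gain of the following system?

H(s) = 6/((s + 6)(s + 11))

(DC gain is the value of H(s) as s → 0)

DC gain = H(0) = 6/(6 × 11) = 6/66 = 0.0909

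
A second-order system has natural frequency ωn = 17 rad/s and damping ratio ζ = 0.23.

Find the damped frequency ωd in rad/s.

ωd = ωn√(1 - ζ²) = 17√(1 - 0.23²) = 16.54 rad/s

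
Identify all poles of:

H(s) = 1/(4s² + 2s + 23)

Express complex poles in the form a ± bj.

Discriminant = 2² - 4×4×23 = 4 - 368 = -364 < 0, so the poles are a complex conjugate pair s = (-2 ± j√364)/(2×4). Real part = -2/(2×4) = -2/8 = -0.25; imaginary part = ±√364/(2×4) ≈ 2.3848. Poles: s = -0.25 ± 2.3848j.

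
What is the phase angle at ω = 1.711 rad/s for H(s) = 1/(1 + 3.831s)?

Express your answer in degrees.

Phase = -arctan(ωτ) = -arctan(1.711 × 3.831) = -81.3°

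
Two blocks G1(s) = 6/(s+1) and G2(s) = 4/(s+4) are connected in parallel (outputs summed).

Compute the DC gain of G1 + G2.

Parallel: G_eq = G1 + G2. DC gain = G1(0) + G2(0) = 6/1 + 4/4 = 6 + 1 = 7.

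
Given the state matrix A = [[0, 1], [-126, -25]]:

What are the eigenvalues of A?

det(A - λI) = λ² - (-25)λ + 126 = (λ - (-18))(λ - (-7)). Eigenvalues: -18, -7.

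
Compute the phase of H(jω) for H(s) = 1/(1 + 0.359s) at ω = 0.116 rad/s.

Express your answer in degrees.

Phase = -arctan(ωτ) = -arctan(0.116 × 0.359) = -2.4°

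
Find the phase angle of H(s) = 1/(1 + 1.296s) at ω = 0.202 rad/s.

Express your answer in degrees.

Phase = -arctan(ωτ) = -arctan(0.202 × 1.296) = -14.7°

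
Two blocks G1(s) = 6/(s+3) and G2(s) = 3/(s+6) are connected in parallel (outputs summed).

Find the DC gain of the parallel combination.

Parallel: G_eq = G1 + G2. DC gain = G1(0) + G2(0) = 6/3 + 3/6 = 2 + 0.5 = 2.5.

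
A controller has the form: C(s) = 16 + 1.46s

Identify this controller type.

This is a Proportional-Derivative (PD) controller.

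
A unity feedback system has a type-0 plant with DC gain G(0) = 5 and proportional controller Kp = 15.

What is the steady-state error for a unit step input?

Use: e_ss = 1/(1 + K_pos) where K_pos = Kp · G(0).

K_pos = Kp · G(0) = 15 × 5 = 75. e_ss = 1/(1 + 75) = 0.0132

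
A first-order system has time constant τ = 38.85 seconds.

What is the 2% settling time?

For first-order system, 2% settling time ≈ 4τ = 4 × 38.85 = 155.4 s.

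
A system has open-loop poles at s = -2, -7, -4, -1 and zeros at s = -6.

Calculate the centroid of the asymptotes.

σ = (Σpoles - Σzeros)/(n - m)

σ = (Σpoles - Σzeros)/(n - m) = (-14 - (-6))/(4 - 1) = -8/3 = -2.67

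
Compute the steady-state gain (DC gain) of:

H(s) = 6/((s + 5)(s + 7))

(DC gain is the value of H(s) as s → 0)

DC gain = H(0) = 6/(5 × 7) = 6/35 = 0.1714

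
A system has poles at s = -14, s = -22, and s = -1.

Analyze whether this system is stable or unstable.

All poles are in the left half-plane. System is stable.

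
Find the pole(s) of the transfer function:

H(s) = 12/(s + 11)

Pole is where denominator = 0: s + 11 = 0, so s = -11.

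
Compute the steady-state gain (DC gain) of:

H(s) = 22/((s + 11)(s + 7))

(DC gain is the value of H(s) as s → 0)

DC gain = H(0) = 22/(11 × 7) = 22/77 = 0.2857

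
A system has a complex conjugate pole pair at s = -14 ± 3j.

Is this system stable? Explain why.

Real part of poles is -14 (< 0, left half-plane). Stable.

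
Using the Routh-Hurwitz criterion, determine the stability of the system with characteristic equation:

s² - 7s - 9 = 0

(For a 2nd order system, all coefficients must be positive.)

Coefficients: 1, -7, -9. b=-7, c=-9 not positive, so system is unstable.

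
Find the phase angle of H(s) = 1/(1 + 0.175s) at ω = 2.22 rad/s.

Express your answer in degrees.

Phase = -arctan(ωτ) = -arctan(2.22 × 0.175) = -21.2°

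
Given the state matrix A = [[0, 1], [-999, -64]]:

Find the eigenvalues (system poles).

det(A - λI) = λ² - (-64)λ + 999 = (λ - (-27))(λ - (-37)). Eigenvalues: -27, -37.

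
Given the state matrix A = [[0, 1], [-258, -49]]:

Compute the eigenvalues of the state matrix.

det(A - λI) = λ² - (-49)λ + 258 = (λ - (-43))(λ - (-6)). Eigenvalues: -43, -6.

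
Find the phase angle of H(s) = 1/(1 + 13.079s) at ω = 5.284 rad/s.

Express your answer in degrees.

Phase = -arctan(ωτ) = -arctan(5.284 × 13.079) = -89.2°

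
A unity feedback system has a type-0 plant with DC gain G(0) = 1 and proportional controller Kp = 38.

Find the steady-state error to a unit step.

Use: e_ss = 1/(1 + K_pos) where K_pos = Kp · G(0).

K_pos = Kp · G(0) = 38 × 1 = 38. e_ss = 1/(1 + 38) = 0.0256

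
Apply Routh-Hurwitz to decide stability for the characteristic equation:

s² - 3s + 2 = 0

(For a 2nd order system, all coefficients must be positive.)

Coefficients: 1, -3, 2. b=-3 not positive, so system is unstable.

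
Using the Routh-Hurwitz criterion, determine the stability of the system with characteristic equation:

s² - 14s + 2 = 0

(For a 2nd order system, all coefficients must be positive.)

Coefficients: 1, -14, 2. b=-14 not positive, so system is unstable.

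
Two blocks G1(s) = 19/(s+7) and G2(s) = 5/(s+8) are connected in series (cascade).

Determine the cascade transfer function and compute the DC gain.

Series: multiply transfer functions. G_eq = 19/(s+7) × 5/(s+8) = 95/((s+7)(s+8)). DC gain = 95/(7×8) = 1.6964.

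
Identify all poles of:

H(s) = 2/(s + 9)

Pole is where denominator = 0: s + 9 = 0, so s = -9.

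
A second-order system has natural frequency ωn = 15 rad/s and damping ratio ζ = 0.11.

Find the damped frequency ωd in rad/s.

ωd = ωn√(1 - ζ²) = 15√(1 - 0.11²) = 14.91 rad/s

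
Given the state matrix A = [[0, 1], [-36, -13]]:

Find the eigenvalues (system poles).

det(A - λI) = λ² - (-13)λ + 36 = (λ - (-4))(λ - (-9)). Eigenvalues: -4, -9.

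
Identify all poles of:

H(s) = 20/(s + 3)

Pole is where denominator = 0: s + 3 = 0, so s = -3.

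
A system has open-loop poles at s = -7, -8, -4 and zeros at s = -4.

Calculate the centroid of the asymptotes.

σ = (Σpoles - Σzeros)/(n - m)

σ = (Σpoles - Σzeros)/(n - m) = (-19 - (-4))/(3 - 1) = -15/2 = -7.5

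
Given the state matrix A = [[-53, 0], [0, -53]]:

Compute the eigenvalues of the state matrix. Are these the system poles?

For diagonal matrix, eigenvalues are diagonal entries: λ₁ = -53, λ₂ = -53. Eigenvalues of A = system poles.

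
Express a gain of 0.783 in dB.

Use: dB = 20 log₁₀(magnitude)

dB = 20 log₁₀(0.783) = -2.1 dB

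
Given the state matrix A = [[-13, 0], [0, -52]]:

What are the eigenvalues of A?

For diagonal matrix, eigenvalues are diagonal entries: λ₁ = -13, λ₂ = -52.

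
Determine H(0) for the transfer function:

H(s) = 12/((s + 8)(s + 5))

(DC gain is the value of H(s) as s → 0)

DC gain = H(0) = 12/(8 × 5) = 12/40 = 0.3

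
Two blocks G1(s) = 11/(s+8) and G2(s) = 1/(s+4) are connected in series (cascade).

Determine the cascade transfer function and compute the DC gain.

Series: multiply transfer functions. G_eq = 11/(s+8) × 1/(s+4) = 11/((s+8)(s+4)). DC gain = 11/(8×4) = 0.34375.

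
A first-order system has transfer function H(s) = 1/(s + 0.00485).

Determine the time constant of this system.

For H(s) = 1/(s + 1/τ), the pole is at -1/τ = -0.00485, so τ = 1/0.00485 = 206.2 s.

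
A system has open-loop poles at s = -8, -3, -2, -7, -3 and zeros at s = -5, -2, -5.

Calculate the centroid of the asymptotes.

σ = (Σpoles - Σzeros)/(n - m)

σ = (Σpoles - Σzeros)/(n - m) = (-23 - (-12))/(5 - 3) = -11/2 = -5.5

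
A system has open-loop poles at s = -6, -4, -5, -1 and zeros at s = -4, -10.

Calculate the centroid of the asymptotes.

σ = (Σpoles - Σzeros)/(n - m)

σ = (Σpoles - Σzeros)/(n - m) = (-16 - (-14))/(4 - 2) = -2/2 = -1.0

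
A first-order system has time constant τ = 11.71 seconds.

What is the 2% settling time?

For first-order system, 2% settling time ≈ 4τ = 4 × 11.71 = 46.84 s.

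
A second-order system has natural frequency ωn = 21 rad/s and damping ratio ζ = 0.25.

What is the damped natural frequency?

ωd = ωn√(1 - ζ²) = 21√(1 - 0.25²) = 20.33 rad/s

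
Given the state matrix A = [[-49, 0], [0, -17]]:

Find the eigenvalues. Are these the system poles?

For diagonal matrix, eigenvalues are diagonal entries: λ₁ = -49, λ₂ = -17. Eigenvalues of A = system poles.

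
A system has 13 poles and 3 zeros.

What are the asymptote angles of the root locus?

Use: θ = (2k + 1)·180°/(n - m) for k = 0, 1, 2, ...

n - m = 13 - 3 = 10. Angles: θk = (2k + 1)·180°/10 = 18°, 54°, 90°, 126°, 162°, 198°, 234°, 270°, 306°, 342°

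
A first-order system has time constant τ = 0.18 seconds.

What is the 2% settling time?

For first-order system, 2% settling time ≈ 4τ = 4 × 0.18 = 0.72 s.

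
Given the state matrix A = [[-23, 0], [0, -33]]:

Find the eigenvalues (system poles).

For diagonal matrix, eigenvalues are diagonal entries: λ₁ = -23, λ₂ = -33.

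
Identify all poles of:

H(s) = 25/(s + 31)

Pole is where denominator = 0: s + 31 = 0, so s = -31.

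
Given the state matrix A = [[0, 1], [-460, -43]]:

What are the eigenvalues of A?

det(A - λI) = λ² - (-43)λ + 460 = (λ - (-20))(λ - (-23)). Eigenvalues: -20, -23.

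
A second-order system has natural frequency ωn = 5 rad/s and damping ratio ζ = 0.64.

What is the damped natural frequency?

ωd = ωn√(1 - ζ²) = 5√(1 - 0.64²) = 3.84 rad/s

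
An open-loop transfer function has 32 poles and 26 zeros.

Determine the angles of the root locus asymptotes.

n - m = 32 - 26 = 6. Angles: θk = (2k + 1)·180°/6 = 30°, 90°, 150°, 210°, 270°, 330°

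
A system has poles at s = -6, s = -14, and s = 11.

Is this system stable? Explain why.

Pole(s) at s = 11 are not in the left half-plane. System is unstable.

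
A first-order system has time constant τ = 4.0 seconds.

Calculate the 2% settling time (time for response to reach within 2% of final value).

For first-order system, 2% settling time ≈ 4τ = 4 × 4.0 = 16.0 s.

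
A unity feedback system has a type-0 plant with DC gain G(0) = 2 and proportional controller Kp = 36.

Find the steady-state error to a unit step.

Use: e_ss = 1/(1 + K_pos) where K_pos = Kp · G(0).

K_pos = Kp · G(0) = 36 × 2 = 72. e_ss = 1/(1 + 72) = 0.0137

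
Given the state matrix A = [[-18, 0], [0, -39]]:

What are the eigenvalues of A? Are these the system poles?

For diagonal matrix, eigenvalues are diagonal entries: λ₁ = -18, λ₂ = -39. Eigenvalues of A = system poles.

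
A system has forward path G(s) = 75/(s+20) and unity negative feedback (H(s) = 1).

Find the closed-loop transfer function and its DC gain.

T(s) = G/(1+GH) = [75/(s+20)] / [1 + 75/(s+20)] = 75/(s+20+75) = 75/(s+95). DC gain = 75/95 = 0.7895.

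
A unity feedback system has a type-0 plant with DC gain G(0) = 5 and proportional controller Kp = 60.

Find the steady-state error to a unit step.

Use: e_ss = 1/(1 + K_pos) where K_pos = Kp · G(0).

K_pos = Kp · G(0) = 60 × 5 = 300. e_ss = 1/(1 + 300) = 0.0033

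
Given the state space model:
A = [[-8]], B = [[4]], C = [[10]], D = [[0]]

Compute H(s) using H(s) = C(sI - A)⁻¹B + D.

(sI - A)⁻¹ = 1/(s + 8). H(s) = 10 × 4/(s + 8) + 0 = 40/(s + 8).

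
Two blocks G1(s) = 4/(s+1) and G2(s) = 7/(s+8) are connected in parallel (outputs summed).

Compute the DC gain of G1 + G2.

Parallel: G_eq = G1 + G2. DC gain = G1(0) + G2(0) = 4/1 + 7/8 = 4 + 0.875 = 4.875.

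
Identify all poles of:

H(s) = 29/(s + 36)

Pole is where denominator = 0: s + 36 = 0, so s = -36.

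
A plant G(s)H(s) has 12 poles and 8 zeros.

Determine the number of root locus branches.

Root locus has n branches where n = number of poles = 12.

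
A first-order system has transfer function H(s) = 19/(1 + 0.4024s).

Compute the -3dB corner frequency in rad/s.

Corner frequency = 1/τ = 1/0.4024 = 2.485 rad/s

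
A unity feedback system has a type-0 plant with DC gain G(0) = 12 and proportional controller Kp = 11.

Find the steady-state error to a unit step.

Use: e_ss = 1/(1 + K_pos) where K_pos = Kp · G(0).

K_pos = Kp · G(0) = 11 × 12 = 132. e_ss = 1/(1 + 132) = 0.0075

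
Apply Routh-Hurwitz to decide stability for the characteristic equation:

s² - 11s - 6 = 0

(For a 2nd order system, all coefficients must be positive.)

Coefficients: 1, -11, -6. b=-11, c=-6 not positive, so system is unstable.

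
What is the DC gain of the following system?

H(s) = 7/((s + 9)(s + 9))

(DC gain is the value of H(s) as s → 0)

DC gain = H(0) = 7/(9 × 9) = 7/81 = 0.0864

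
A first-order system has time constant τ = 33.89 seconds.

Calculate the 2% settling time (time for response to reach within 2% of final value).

For first-order system, 2% settling time ≈ 4τ = 4 × 33.89 = 135.56 s.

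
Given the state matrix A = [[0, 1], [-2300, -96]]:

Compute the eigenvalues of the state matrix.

det(A - λI) = λ² - (-96)λ + 2300 = (λ - (-50))(λ - (-46)). Eigenvalues: -50, -46.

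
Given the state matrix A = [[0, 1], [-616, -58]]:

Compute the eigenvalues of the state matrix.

det(A - λI) = λ² - (-58)λ + 616 = (λ - (-14))(λ - (-44)). Eigenvalues: -14, -44.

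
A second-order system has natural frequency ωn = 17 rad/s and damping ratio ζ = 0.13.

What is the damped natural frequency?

ωd = ωn√(1 - ζ²) = 17√(1 - 0.13²) = 16.86 rad/s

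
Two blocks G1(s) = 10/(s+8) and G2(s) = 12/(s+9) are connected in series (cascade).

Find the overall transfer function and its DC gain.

Series: multiply transfer functions. G_eq = 10/(s+8) × 12/(s+9) = 120/((s+8)(s+9)). DC gain = 120/(8×9) = 1.6667.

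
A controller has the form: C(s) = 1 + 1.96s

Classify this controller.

This is a Proportional-Derivative (PD) controller.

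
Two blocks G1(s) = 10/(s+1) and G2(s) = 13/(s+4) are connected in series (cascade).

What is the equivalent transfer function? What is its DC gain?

Series: multiply transfer functions. G_eq = 10/(s+1) × 13/(s+4) = 130/((s+1)(s+4)). DC gain = 130/(1×4) = 32.5.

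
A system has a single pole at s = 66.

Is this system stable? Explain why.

Pole at s = 66 is in the right half-plane. Unstable.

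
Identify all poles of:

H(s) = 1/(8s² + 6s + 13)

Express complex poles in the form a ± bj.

Discriminant = 6² - 4×8×13 = 36 - 416 = -380 < 0, so the poles are a complex conjugate pair s = (-6 ± j√380)/(2×8). Real part = -6/(2×8) = -6/16 = -0.375; imaginary part = ±√380/(2×8) ≈ 1.2183. Poles: s = -0.375 ± 1.2183j.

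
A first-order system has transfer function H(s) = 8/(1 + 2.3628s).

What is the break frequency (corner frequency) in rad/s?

Corner frequency = 1/τ = 1/2.3628 = 0.423 rad/s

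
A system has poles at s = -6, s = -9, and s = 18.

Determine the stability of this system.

Pole(s) at s = 18 are not in the left half-plane. System is unstable.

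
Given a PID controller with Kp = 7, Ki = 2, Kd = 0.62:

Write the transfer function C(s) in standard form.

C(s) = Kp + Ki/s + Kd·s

Substituting values: C(s) = 7 + 2/s + 0.62s = (0.62s² + 7s + 2)/s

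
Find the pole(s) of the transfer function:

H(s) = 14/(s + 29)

Pole is where denominator = 0: s + 29 = 0, so s = -29.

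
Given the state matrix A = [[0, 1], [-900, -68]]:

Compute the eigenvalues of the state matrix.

det(A - λI) = λ² - (-68)λ + 900 = (λ - (-50))(λ - (-18)). Eigenvalues: -50, -18.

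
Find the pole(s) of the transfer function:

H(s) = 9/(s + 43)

Pole is where denominator = 0: s + 43 = 0, so s = -43.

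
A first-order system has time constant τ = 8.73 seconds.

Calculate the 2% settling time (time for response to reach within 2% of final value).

For first-order system, 2% settling time ≈ 4τ = 4 × 8.73 = 34.92 s.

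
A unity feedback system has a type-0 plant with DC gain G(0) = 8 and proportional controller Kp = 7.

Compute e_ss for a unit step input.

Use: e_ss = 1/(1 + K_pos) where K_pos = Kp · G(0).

K_pos = Kp · G(0) = 7 × 8 = 56. e_ss = 1/(1 + 56) = 0.0175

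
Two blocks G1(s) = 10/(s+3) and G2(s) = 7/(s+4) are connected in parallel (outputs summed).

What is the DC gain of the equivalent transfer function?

Parallel: G_eq = G1 + G2. DC gain = G1(0) + G2(0) = 10/3 + 7/4 = 3.3333 + 1.75 = 5.0833.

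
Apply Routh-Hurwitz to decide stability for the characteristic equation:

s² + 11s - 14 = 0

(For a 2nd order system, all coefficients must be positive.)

Coefficients: 1, 11, -14. c=-14 not positive, so system is unstable.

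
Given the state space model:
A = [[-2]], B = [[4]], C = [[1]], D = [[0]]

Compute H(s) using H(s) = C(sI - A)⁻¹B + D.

(sI - A)⁻¹ = 1/(s + 2). H(s) = 1 × 4/(s + 2) + 0 = 4/(s + 2).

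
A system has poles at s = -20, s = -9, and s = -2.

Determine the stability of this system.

All poles are in the left half-plane. System is stable.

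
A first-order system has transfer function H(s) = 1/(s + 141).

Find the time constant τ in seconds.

For H(s) = 1/(s + 1/τ), the pole is at -1/τ = -141, so τ = 1/141 = 0.0071 s.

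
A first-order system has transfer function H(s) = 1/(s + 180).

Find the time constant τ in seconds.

For H(s) = 1/(s + 1/τ), the pole is at -1/τ = -180, so τ = 1/180 = 0.0056 s.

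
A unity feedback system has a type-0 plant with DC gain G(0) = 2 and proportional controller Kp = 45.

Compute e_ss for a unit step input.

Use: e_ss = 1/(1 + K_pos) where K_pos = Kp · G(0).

K_pos = Kp · G(0) = 45 × 2 = 90. e_ss = 1/(1 + 90) = 0.0110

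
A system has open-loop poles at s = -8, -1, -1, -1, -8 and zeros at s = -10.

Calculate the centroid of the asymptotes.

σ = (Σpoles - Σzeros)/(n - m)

σ = (Σpoles - Σzeros)/(n - m) = (-19 - (-10))/(5 - 1) = -9/4 = -2.25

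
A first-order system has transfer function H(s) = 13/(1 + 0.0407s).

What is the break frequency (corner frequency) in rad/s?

Corner frequency = 1/τ = 1/0.0407 = 24.57 rad/s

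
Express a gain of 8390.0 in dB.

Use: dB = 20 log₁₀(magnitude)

dB = 20 log₁₀(8390.0) = 78.5 dB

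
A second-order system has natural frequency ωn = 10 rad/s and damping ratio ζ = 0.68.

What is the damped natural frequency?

ωd = ωn√(1 - ζ²) = 10√(1 - 0.68²) = 7.33 rad/s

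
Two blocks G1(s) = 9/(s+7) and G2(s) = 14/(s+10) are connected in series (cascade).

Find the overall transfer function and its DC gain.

Series: multiply transfer functions. G_eq = 9/(s+7) × 14/(s+10) = 126/((s+7)(s+10)). DC gain = 126/(7×10) = 1.8.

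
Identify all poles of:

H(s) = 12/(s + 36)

Pole is where denominator = 0: s + 36 = 0, so s = -36.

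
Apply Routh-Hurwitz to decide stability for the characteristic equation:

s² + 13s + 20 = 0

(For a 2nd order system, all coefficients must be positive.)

Coefficients: 1, 13, 20. All positive, so system is stable.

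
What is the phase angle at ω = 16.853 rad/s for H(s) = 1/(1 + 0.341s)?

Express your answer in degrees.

Phase = -arctan(ωτ) = -arctan(16.853 × 0.341) = -80.1°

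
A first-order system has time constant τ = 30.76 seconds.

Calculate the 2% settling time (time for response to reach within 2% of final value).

For first-order system, 2% settling time ≈ 4τ = 4 × 30.76 = 123.04 s.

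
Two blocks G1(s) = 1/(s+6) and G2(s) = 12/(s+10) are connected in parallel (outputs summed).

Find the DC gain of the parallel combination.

Parallel: G_eq = G1 + G2. DC gain = G1(0) + G2(0) = 1/6 + 12/10 = 0.1667 + 1.2 = 1.3667.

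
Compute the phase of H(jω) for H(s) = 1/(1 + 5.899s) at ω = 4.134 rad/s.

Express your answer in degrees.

Phase = -arctan(ωτ) = -arctan(4.134 × 5.899) = -87.7°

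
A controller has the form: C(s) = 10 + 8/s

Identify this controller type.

This is a Proportional-Integral (PI) controller.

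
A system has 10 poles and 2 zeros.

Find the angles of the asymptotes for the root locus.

n - m = 10 - 2 = 8. Angles: θk = (2k + 1)·180°/8 = 22.5°, 67.5°, 112.5°, 157.5°, 202.5°, 247.5°, 292.5°, 337.5°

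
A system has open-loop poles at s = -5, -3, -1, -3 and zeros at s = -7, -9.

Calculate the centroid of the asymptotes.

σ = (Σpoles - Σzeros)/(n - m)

σ = (Σpoles - Σzeros)/(n - m) = (-12 - (-16))/(4 - 2) = 4/2 = 2.0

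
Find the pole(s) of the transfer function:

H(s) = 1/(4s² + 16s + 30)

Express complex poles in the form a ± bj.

Discriminant = 16² - 4×4×30 = 256 - 480 = -224 < 0, so the poles are a complex conjugate pair s = (-16 ± j√224)/(2×4). Real part = -16/(2×4) = -16/8 = -2; imaginary part = ±√224/(2×4) ≈ 1.8708. Poles: s = -2 ± 1.8708j.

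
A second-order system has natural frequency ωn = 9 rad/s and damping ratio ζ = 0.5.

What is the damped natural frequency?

ωd = ωn√(1 - ζ²) = 9√(1 - 0.5²) = 7.79 rad/s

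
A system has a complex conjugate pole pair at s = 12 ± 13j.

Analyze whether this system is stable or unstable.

Real part of poles is 12 (> 0, right half-plane). Unstable.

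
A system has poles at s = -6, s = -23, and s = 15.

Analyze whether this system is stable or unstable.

Pole(s) at s = 15 are not in the left half-plane. System is unstable.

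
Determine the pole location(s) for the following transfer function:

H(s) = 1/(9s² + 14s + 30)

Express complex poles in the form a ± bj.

Discriminant = 14² - 4×9×30 = 196 - 1080 = -884 < 0, so the poles are a complex conjugate pair s = (-14 ± j√884)/(2×9). Real part = -14/(2×9) = -14/18 ≈ -0.7778; imaginary part = ±√884/(2×9) ≈ 1.6518. Poles: s = -0.7778 ± 1.6518j.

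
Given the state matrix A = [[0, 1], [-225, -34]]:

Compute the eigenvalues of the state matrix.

det(A - λI) = λ² - (-34)λ + 225 = (λ - (-9))(λ - (-25)). Eigenvalues: -9, -25.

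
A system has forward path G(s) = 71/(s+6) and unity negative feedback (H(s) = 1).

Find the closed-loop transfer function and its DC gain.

T(s) = G/(1+GH) = [71/(s+6)] / [1 + 71/(s+6)] = 71/(s+6+71) = 71/(s+77). DC gain = 71/77 = 0.9221.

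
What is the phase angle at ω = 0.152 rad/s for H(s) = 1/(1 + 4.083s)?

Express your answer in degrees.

Phase = -arctan(ωτ) = -arctan(0.152 × 4.083) = -31.8°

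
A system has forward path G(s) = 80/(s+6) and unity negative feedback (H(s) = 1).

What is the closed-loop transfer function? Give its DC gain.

T(s) = G/(1+GH) = [80/(s+6)] / [1 + 80/(s+6)] = 80/(s+6+80) = 80/(s+86). DC gain = 80/86 = 0.9302.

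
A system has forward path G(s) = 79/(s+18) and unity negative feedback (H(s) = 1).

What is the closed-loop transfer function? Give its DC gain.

T(s) = G/(1+GH) = [79/(s+18)] / [1 + 79/(s+18)] = 79/(s+18+79) = 79/(s+97). DC gain = 79/97 = 0.8144.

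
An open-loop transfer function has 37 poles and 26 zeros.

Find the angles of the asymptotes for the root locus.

n - m = 37 - 26 = 11. Angles: θk = (2k + 1)·180°/11 = 16.36°, 49.09°, 81.82°, 114.55°, 147.27°, 180°, 212.73°, 245.45°, 278.18°, 310.91°, 343.64°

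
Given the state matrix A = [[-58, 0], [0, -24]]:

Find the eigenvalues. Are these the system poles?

For diagonal matrix, eigenvalues are diagonal entries: λ₁ = -58, λ₂ = -24. Eigenvalues of A = system poles.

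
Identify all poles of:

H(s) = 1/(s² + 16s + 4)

Discriminant = 16² - 4×1×4 = 256 - 16 = 240 > 0, so two distinct real poles. Using quadratic formula: s = (-16 ± √240)/(2×1) = (-16 ± √240)/2, with √240 ≈ 15.4919. s₁ ≈ -0.2540, s₂ ≈ -15.7460. Poles: s₁ = -0.2540, s₂ = -15.7460.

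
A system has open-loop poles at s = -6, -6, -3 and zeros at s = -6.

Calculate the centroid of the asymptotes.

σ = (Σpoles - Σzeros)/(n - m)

σ = (Σpoles - Σzeros)/(n - m) = (-15 - (-6))/(3 - 1) = -9/2 = -4.5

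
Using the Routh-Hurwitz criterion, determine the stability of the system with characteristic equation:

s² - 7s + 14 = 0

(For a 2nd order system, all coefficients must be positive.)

Coefficients: 1, -7, 14. b=-7 not positive, so system is unstable.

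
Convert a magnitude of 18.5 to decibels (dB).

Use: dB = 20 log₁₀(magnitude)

dB = 20 log₁₀(18.5) = 25.3 dB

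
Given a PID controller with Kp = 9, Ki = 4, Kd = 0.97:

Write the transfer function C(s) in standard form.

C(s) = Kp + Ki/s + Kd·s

Substituting values: C(s) = 9 + 4/s + 0.97s = (0.97s² + 9s + 4)/s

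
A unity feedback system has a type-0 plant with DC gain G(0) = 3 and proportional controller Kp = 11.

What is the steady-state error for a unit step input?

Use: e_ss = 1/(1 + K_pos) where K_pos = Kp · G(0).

K_pos = Kp · G(0) = 11 × 3 = 33. e_ss = 1/(1 + 33) = 0.0294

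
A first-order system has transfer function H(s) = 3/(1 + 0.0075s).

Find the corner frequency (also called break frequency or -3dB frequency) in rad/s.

Corner frequency = 1/τ = 1/0.0075 = 133.333 rad/s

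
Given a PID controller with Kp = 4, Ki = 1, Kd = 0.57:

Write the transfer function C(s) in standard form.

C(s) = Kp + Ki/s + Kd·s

Substituting values: C(s) = 4 + 1/s + 0.57s = (0.57s² + 4s + 1)/s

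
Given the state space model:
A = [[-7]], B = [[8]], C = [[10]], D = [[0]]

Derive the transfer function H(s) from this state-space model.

(sI - A)⁻¹ = 1/(s + 7). H(s) = 10 × 8/(s + 7) + 0 = 80/(s + 7).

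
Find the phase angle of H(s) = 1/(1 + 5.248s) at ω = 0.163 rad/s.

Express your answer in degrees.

Phase = -arctan(ωτ) = -arctan(0.163 × 5.248) = -40.5°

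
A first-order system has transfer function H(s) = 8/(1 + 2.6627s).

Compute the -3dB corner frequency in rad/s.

Corner frequency = 1/τ = 1/2.6627 = 0.376 rad/s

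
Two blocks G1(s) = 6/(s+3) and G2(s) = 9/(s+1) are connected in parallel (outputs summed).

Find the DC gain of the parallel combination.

Parallel: G_eq = G1 + G2. DC gain = G1(0) + G2(0) = 6/3 + 9/1 = 2 + 9 = 11.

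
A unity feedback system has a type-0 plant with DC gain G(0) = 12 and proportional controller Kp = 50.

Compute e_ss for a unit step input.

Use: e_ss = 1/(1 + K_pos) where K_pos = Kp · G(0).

K_pos = Kp · G(0) = 50 × 12 = 600. e_ss = 1/(1 + 600) = 0.0017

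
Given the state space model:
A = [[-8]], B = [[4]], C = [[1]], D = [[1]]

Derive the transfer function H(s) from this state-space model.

(sI - A)⁻¹ = 1/(s + 8). H(s) = 1×4/(s + 8) + 1 = (s + 12)/(s + 8).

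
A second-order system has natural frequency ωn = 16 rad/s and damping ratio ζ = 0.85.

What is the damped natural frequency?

ωd = ωn√(1 - ζ²) = 16√(1 - 0.85²) = 8.43 rad/s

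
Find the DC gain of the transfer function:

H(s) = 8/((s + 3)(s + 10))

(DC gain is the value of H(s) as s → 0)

DC gain = H(0) = 8/(3 × 10) = 8/30 = 0.2667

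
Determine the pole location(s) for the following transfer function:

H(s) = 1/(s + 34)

Pole is where denominator = 0: s + 34 = 0, so s = -34.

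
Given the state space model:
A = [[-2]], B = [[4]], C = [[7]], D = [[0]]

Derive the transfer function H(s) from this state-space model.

(sI - A)⁻¹ = 1/(s + 2). H(s) = 7 × 4/(s + 2) + 0 = 28/(s + 2).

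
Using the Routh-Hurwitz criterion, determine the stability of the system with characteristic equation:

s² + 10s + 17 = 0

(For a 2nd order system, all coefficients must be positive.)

Coefficients: 1, 10, 17. All positive, so system is stable.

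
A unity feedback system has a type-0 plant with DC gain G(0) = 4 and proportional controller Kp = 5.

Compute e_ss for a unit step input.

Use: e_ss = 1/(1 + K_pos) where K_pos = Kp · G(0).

K_pos = Kp · G(0) = 5 × 4 = 20. e_ss = 1/(1 + 20) = 0.0476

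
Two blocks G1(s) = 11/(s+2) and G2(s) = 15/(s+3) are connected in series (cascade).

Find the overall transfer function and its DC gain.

Series: multiply transfer functions. G_eq = 11/(s+2) × 15/(s+3) = 165/((s+2)(s+3)). DC gain = 165/(2×3) = 27.5.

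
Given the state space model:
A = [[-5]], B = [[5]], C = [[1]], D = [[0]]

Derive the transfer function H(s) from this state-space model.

(sI - A)⁻¹ = 1/(s + 5). H(s) = 1 × 5/(s + 5) + 0 = 5/(s + 5).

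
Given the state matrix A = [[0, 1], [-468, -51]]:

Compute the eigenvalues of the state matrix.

det(A - λI) = λ² - (-51)λ + 468 = (λ - (-39))(λ - (-12)). Eigenvalues: -39, -12.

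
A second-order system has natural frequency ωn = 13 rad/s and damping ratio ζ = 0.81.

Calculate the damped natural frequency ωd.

ωd = ωn√(1 - ζ²) = 13√(1 - 0.81²) = 7.62 rad/s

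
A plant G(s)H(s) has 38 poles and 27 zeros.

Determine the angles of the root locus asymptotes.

n - m = 38 - 27 = 11. Angles: θk = (2k + 1)·180°/11 = 16.36°, 49.09°, 81.82°, 114.55°, 147.27°, 180°, 212.73°, 245.45°, 278.18°, 310.91°, 343.64°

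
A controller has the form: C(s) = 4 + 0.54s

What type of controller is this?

This is a Proportional-Derivative (PD) controller.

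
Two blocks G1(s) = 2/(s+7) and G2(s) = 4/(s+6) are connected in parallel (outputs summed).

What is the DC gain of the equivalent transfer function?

Parallel: G_eq = G1 + G2. DC gain = G1(0) + G2(0) = 2/7 + 4/6 = 0.2857 + 0.6667 = 0.9524.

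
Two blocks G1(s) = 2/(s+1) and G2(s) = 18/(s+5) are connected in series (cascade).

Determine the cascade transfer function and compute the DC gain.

Series: multiply transfer functions. G_eq = 2/(s+1) × 18/(s+5) = 36/((s+1)(s+5)). DC gain = 36/(1×5) = 7.2.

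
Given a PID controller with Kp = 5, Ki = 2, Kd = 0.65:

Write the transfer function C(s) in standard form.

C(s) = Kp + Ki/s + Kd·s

Substituting values: C(s) = 5 + 2/s + 0.65s = (0.65s² + 5s + 2)/s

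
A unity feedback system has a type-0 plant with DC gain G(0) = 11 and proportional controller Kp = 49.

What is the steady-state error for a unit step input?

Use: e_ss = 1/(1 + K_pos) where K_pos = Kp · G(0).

K_pos = Kp · G(0) = 49 × 11 = 539. e_ss = 1/(1 + 539) = 0.0019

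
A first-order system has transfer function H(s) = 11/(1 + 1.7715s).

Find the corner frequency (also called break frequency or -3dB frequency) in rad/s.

Corner frequency = 1/τ = 1/1.7715 = 0.564 rad/s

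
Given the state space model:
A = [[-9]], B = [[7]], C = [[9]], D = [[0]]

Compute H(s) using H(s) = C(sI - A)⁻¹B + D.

(sI - A)⁻¹ = 1/(s + 9). H(s) = 9 × 7/(s + 9) + 0 = 63/(s + 9).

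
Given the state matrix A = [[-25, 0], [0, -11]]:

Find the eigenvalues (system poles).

For diagonal matrix, eigenvalues are diagonal entries: λ₁ = -25, λ₂ = -11.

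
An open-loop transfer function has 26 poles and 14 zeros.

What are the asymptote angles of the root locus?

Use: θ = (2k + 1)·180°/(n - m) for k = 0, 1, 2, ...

n - m = 26 - 14 = 12. Angles: θk = (2k + 1)·180°/12 = 15°, 45°, 75°, 105°, 135°, 165°, 195°, 225°, 255°, 285°, 315°, 345°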